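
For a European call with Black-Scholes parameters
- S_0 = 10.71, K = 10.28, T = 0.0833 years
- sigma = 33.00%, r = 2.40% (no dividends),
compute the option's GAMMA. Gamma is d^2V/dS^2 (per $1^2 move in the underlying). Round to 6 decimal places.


d1 = 0.4988517824; d2 = 0.4036080424
phi(d1) = 0.3522672764; exp(-qT) = 1.0000000000; exp(-rT) = 0.9980027971
Gamma = exp(-qT) * phi(d1) / (S * sigma * sqrt(T)) = 1.0000000000 * 0.3522672764 / (10.7100 * 0.3300 * 0.2886173938) = 0.345340

Answer: Gamma = 0.345340


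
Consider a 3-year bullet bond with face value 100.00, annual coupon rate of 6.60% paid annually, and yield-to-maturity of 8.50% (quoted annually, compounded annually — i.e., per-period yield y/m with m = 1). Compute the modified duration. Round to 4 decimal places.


Coupon per period c = face * coupon_rate / m = 6.600000
Periods per year m = 1; per-period yield y/m = 0.085000
Number of cashflows N = 3
Cashflows (t years, CF_t, discount factor 1/(1+y/m)^(m*t), PV):
  t = 1.0000: CF_t = 6.600000, DF = 0.921659, PV = 6.082949
  t = 2.0000: CF_t = 6.600000, DF = 0.849455, PV = 5.606405
  t = 3.0000: CF_t = 106.600000, DF = 0.782908, PV = 83.458003
Price P = sum_t PV_t = 95.147357
First compute Macaulay numerator sum_t t * PV_t:
  t * PV_t at t = 1.0000: 6.082949
  t * PV_t at t = 2.0000: 11.212810
  t * PV_t at t = 3.0000: 250.374010
Macaulay duration D = 267.669769 / 95.147357 = 2.813213
Modified duration = D / (1 + y/m) = 2.813213 / (1 + 0.085000) = 2.592823

Answer: Modified duration = 2.5928


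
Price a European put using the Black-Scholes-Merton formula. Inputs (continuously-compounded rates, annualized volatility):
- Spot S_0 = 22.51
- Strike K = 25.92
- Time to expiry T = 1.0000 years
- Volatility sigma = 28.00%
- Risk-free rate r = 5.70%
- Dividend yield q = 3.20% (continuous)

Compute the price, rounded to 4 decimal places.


d1 = (ln(S/K) + (r - q + 0.5*sigma^2) * T) / (sigma * sqrt(T)) = -0.27448292
d2 = d1 - sigma * sqrt(T) = -0.55448292
exp(-rT) = 0.94459407; exp(-qT) = 0.96850658
P = K * exp(-rT) * N(-d2) - S_0 * exp(-qT) * N(-d1)
N(-d1) = 0.60814323; N(-d2) = 0.71037580
P = 25.9200 * 0.94459407 * 0.71037580 - 22.5100 * 0.96850658 * 0.60814323 = 4.1346

Answer: Price = 4.1346


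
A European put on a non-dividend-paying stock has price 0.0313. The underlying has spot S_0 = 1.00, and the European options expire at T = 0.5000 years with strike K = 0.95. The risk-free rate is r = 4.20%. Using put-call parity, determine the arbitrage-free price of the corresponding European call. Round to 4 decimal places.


Put-call parity: C - P = S_0 * exp(-qT) - K * exp(-rT).
S_0 * exp(-qT) = 1.0000 * 1.00000000 = 1.00000000
K * exp(-rT) = 0.9500 * 0.97921896 = 0.93025802
C = P + S*exp(-qT) - K*exp(-rT)
C = 0.0313 + 1.00000000 - 0.93025802 = 0.1010

Answer: Call price = 0.1010


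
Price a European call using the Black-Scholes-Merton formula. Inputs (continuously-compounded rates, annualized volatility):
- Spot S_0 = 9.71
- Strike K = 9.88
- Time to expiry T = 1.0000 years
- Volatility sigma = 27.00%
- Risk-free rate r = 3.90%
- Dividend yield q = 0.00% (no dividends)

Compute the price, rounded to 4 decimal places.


Answer: Price = 1.1388

Derivation:
d1 = (ln(S/K) + (r - q + 0.5*sigma^2) * T) / (sigma * sqrt(T)) = 0.21516211
d2 = d1 - sigma * sqrt(T) = -0.05483789
exp(-rT) = 0.96175071; exp(-qT) = 1.00000000
C = S_0 * exp(-qT) * N(d1) - K * exp(-rT) * N(d2)
N(d1) = 0.58517954; N(d2) = 0.47813381
C = 9.7100 * 1.00000000 * 0.58517954 - 9.8800 * 0.96175071 * 0.47813381 = 1.1388


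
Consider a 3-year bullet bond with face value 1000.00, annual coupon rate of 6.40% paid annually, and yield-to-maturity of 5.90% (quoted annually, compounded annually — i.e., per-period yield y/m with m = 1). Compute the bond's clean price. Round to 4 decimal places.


Answer: Price = 1013.3898

Derivation:
Coupon per period c = face * coupon_rate / m = 64.000000
Periods per year m = 1; per-period yield y/m = 0.059000
Number of cashflows N = 3
Cashflows (t years, CF_t, discount factor 1/(1+y/m)^(m*t), PV):
  t = 1.0000: CF_t = 64.000000, DF = 0.944287, PV = 60.434372
  t = 2.0000: CF_t = 64.000000, DF = 0.891678, PV = 57.067396
  t = 3.0000: CF_t = 1064.000000, DF = 0.842000, PV = 895.888058
Price P = sum_t PV_t = 1013.389826


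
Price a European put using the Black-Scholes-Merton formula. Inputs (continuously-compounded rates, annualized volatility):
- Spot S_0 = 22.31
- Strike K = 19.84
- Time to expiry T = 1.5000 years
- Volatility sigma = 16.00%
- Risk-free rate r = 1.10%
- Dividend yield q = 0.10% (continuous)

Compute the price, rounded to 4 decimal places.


Answer: Price = 0.6069

Derivation:
d1 = (ln(S/K) + (r - q + 0.5*sigma^2) * T) / (sigma * sqrt(T)) = 0.77329833
d2 = d1 - sigma * sqrt(T) = 0.57733915
exp(-rT) = 0.98363538; exp(-qT) = 0.99850112
P = K * exp(-rT) * N(-d2) - S_0 * exp(-qT) * N(-d1)
N(-d1) = 0.21967292; N(-d2) = 0.28185518
P = 19.8400 * 0.98363538 * 0.28185518 - 22.3100 * 0.99850112 * 0.21967292 = 0.6069


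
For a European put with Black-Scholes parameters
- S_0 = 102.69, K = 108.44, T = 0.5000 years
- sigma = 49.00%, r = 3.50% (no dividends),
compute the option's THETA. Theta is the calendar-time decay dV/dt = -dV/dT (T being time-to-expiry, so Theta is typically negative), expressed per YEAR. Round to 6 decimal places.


d1 = 0.0665047394; d2 = -0.2799775834
phi(d1) = 0.3980610182; exp(-qT) = 1.0000000000; exp(-rT) = 0.9826522357
Theta = -S*exp(-qT)*phi(d1)*sigma/(2*sqrt(T)) + r*K*exp(-rT)*N(-d2) - q*S*exp(-qT)*N(-d1)
N(-d1) = 0.4734879923; N(-d2) = 0.6102526484; sqrt(T) = 0.7071067812
Term 1 = -102.6900 * 1.0000000000 * 0.3980610182 * 0.4900 / (2 * 0.7071067812) = -14.1631183949
Term 2 = 0.0350 * 108.4400 * 0.9826522357 * 0.6102526484 = 2.2759728271
Term 3 = 0 (no dividend yield, q = 0)
Theta = -14.1631183949 + (2.2759728271) + (0.0000000000) = -11.887146

Answer: Theta = -11.887146


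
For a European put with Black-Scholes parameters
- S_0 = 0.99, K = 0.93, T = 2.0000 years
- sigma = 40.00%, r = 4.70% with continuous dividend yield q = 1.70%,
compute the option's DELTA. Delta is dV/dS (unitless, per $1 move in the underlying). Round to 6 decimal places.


Answer: Delta = -0.298418

Derivation:
d1 = 0.4994301506; d2 = -0.0662552743
phi(d1) = 0.3521655960; exp(-qT) = 0.9665715046; exp(-rT) = 0.9102827622
N(-d1) = 0.3087381915
Delta = -exp(-qT) * N(-d1) = -0.9665715046 * 0.3087381915 = -0.298418


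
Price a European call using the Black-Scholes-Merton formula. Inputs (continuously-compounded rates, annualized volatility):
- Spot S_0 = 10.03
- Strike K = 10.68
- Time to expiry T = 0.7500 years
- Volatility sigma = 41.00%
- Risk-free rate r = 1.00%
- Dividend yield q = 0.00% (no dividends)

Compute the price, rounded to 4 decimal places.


d1 = (ln(S/K) + (r - q + 0.5*sigma^2) * T) / (sigma * sqrt(T)) = 0.02181333
d2 = d1 - sigma * sqrt(T) = -0.33325708
exp(-rT) = 0.99252805; exp(-qT) = 1.00000000
C = S_0 * exp(-qT) * N(d1) - K * exp(-rT) * N(d2)
N(d1) = 0.50870157; N(d2) = 0.36947012
C = 10.0300 * 1.00000000 * 0.50870157 - 10.6800 * 0.99252805 * 0.36947012 = 1.1858

Answer: Price = 1.1858


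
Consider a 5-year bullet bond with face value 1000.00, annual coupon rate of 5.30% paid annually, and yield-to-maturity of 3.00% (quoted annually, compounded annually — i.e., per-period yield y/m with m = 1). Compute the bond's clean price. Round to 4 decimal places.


Answer: Price = 1105.3333

Derivation:
Coupon per period c = face * coupon_rate / m = 53.000000
Periods per year m = 1; per-period yield y/m = 0.030000
Number of cashflows N = 5
Cashflows (t years, CF_t, discount factor 1/(1+y/m)^(m*t), PV):
  t = 1.0000: CF_t = 53.000000, DF = 0.970874, PV = 51.456311
  t = 2.0000: CF_t = 53.000000, DF = 0.942596, PV = 49.957583
  t = 3.0000: CF_t = 53.000000, DF = 0.915142, PV = 48.502508
  t = 4.0000: CF_t = 53.000000, DF = 0.888487, PV = 47.089814
  t = 5.0000: CF_t = 1053.000000, DF = 0.862609, PV = 908.327050
Price P = sum_t PV_t = 1105.333265


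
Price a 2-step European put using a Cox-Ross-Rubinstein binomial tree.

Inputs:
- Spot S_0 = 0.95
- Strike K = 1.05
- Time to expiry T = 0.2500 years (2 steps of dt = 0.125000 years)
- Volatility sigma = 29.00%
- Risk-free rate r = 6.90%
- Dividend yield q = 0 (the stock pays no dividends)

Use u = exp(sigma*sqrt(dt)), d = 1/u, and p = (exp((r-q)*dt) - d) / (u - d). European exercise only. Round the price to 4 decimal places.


dt = T/N = 0.125000
u = exp(sigma*sqrt(dt)) = 1.107971; d = 1/u = 0.902551
p = (exp((r-q)*dt) - d) / (u - d) = 0.516558
Discount per step: exp(-r*dt) = 0.991412
Stock lattice S(k, i) with i counting down-moves:
  k=0: S(0,0) = 0.9500
  k=1: S(1,0) = 1.0526; S(1,1) = 0.8574
  k=2: S(2,0) = 1.1662; S(2,1) = 0.9500; S(2,2) = 0.7739
Terminal payoffs V(N, i) = max(K - S_T, 0):
  V(2,0) = 0.000000; V(2,1) = 0.100000; V(2,2) = 0.276132
Backward induction: V(k, i) = exp(-r*dt) * [p * V(k+1, i) + (1-p) * V(k+1, i+1)].
  V(1,0) = exp(-r*dt) * [p*0.000000 + (1-p)*0.100000] = 0.047929
  V(1,1) = exp(-r*dt) * [p*0.100000 + (1-p)*0.276132] = 0.183560
  V(0,0) = exp(-r*dt) * [p*0.047929 + (1-p)*0.183560] = 0.112524

Answer: Price = V(0,0) = 0.1125


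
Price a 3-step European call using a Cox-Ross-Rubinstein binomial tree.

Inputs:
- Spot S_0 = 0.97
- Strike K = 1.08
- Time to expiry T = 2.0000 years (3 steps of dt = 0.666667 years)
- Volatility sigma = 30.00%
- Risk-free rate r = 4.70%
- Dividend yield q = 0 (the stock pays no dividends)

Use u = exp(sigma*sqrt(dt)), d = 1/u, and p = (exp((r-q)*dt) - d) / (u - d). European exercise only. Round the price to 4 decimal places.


Answer: Price = V(0,0) = 0.1642

Derivation:
dt = T/N = 0.666667
u = exp(sigma*sqrt(dt)) = 1.277556; d = 1/u = 0.782744
p = (exp((r-q)*dt) - d) / (u - d) = 0.503393
Discount per step: exp(-r*dt) = 0.969152
Stock lattice S(k, i) with i counting down-moves:
  k=0: S(0,0) = 0.9700
  k=1: S(1,0) = 1.2392; S(1,1) = 0.7593
  k=2: S(2,0) = 1.5832; S(2,1) = 0.9700; S(2,2) = 0.5943
  k=3: S(3,0) = 2.0226; S(3,1) = 1.2392; S(3,2) = 0.7593; S(3,3) = 0.4652
Terminal payoffs V(N, i) = max(S_T - K, 0):
  V(3,0) = 0.942608; V(3,1) = 0.159229; V(3,2) = 0.000000; V(3,3) = 0.000000
Backward induction: V(k, i) = exp(-r*dt) * [p * V(k+1, i) + (1-p) * V(k+1, i+1)].
  V(2,0) = exp(-r*dt) * [p*0.942608 + (1-p)*0.159229] = 0.536500
  V(2,1) = exp(-r*dt) * [p*0.159229 + (1-p)*0.000000] = 0.077682
  V(2,2) = exp(-r*dt) * [p*0.000000 + (1-p)*0.000000] = 0.000000
  V(1,0) = exp(-r*dt) * [p*0.536500 + (1-p)*0.077682] = 0.299127
  V(1,1) = exp(-r*dt) * [p*0.077682 + (1-p)*0.000000] = 0.037899
  V(0,0) = exp(-r*dt) * [p*0.299127 + (1-p)*0.037899] = 0.164174


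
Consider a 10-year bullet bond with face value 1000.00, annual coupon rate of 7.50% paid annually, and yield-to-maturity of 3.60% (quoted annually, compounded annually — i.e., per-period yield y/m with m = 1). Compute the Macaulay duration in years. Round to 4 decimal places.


Coupon per period c = face * coupon_rate / m = 75.000000
Periods per year m = 1; per-period yield y/m = 0.036000
Number of cashflows N = 10
Cashflows (t years, CF_t, discount factor 1/(1+y/m)^(m*t), PV):
  t = 1.0000: CF_t = 75.000000, DF = 0.965251, PV = 72.393822
  t = 2.0000: CF_t = 75.000000, DF = 0.931709, PV = 69.878207
  t = 3.0000: CF_t = 75.000000, DF = 0.899333, PV = 67.450007
  t = 4.0000: CF_t = 75.000000, DF = 0.868082, PV = 65.106184
  t = 5.0000: CF_t = 75.000000, DF = 0.837917, PV = 62.843807
  t = 6.0000: CF_t = 75.000000, DF = 0.808801, PV = 60.660045
  t = 7.0000: CF_t = 75.000000, DF = 0.780696, PV = 58.552167
  t = 8.0000: CF_t = 75.000000, DF = 0.753567, PV = 56.517536
  t = 9.0000: CF_t = 75.000000, DF = 0.727381, PV = 54.553606
  t = 10.0000: CF_t = 1075.000000, DF = 0.702106, PV = 754.763536
Price P = sum_t PV_t = 1322.718918
Macaulay numerator sum_t t * PV_t:
  t * PV_t at t = 1.0000: 72.393822
  t * PV_t at t = 2.0000: 139.756414
  t * PV_t at t = 3.0000: 202.350020
  t * PV_t at t = 4.0000: 260.424736
  t * PV_t at t = 5.0000: 314.219035
  t * PV_t at t = 6.0000: 363.960272
  t * PV_t at t = 7.0000: 409.865172
  t * PV_t at t = 8.0000: 452.140289
  t * PV_t at t = 9.0000: 490.982456
  t * PV_t at t = 10.0000: 7547.635355
Macaulay duration D = (sum_t t * PV_t) / P = 10253.727571 / 1322.718918 = 7.752008

Answer: Macaulay duration = 7.7520 years


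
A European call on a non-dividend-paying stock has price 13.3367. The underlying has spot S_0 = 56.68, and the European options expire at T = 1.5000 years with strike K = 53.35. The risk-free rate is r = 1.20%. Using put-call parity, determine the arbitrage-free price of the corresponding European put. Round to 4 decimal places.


Answer: Put price = 9.0550

Derivation:
Put-call parity: C - P = S_0 * exp(-qT) - K * exp(-rT).
S_0 * exp(-qT) = 56.6800 * 1.00000000 = 56.68000000
K * exp(-rT) = 53.3500 * 0.98216103 = 52.39829108
P = C - S*exp(-qT) + K*exp(-rT)
P = 13.3367 - 56.68000000 + 52.39829108 = 9.0550


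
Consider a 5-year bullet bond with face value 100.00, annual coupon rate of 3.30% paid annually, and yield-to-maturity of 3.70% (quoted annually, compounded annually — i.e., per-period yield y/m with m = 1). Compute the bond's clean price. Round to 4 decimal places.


Coupon per period c = face * coupon_rate / m = 3.300000
Periods per year m = 1; per-period yield y/m = 0.037000
Number of cashflows N = 5
Cashflows (t years, CF_t, discount factor 1/(1+y/m)^(m*t), PV):
  t = 1.0000: CF_t = 3.300000, DF = 0.964320, PV = 3.182257
  t = 2.0000: CF_t = 3.300000, DF = 0.929913, PV = 3.068714
  t = 3.0000: CF_t = 3.300000, DF = 0.896734, PV = 2.959223
  t = 4.0000: CF_t = 3.300000, DF = 0.864739, PV = 2.853638
  t = 5.0000: CF_t = 103.300000, DF = 0.833885, PV = 86.140332
Price P = sum_t PV_t = 98.204163

Answer: Price = 98.2042


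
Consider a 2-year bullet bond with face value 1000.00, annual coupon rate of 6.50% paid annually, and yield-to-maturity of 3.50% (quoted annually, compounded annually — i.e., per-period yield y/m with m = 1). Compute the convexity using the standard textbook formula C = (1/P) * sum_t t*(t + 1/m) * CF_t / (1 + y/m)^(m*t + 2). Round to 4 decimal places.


Answer: Convexity = 5.3792

Derivation:
Coupon per period c = face * coupon_rate / m = 65.000000
Periods per year m = 1; per-period yield y/m = 0.035000
Number of cashflows N = 2
Cashflows (t years, CF_t, discount factor 1/(1+y/m)^(m*t), PV):
  t = 1.0000: CF_t = 65.000000, DF = 0.966184, PV = 62.801932
  t = 2.0000: CF_t = 1065.000000, DF = 0.933511, PV = 994.188896
Price P = sum_t PV_t = 1056.990828
Convexity numerator sum_t t*(t + 1/m) * CF_t / (1+y/m)^(m*t + 2):
  t = 1.0000: term = 117.252552
  t = 2.0000: term = 5568.515835
Convexity = (1/P) * sum = 5685.768387 / 1056.990828 = 5.379203


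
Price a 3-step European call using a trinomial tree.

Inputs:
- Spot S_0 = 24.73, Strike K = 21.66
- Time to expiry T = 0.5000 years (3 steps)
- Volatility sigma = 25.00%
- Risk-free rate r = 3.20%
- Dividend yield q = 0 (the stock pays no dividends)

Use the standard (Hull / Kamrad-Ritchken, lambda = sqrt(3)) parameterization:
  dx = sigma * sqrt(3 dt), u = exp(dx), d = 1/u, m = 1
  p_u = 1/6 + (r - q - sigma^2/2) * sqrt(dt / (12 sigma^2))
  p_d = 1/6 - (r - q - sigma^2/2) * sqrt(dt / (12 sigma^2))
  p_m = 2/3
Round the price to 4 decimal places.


Answer: Price = V(0,0) = 3.8971

Derivation:
dt = T/N = 0.166667; dx = sigma*sqrt(3*dt) = 0.176777
u = exp(dx) = 1.193365; d = 1/u = 0.837967
p_u = 0.167020, p_m = 0.666667, p_d = 0.166313
Discount per step: exp(-r*dt) = 0.994681
Stock lattice S(k, j) with j the centered position index:
  k=0: S(0,+0) = 24.7300
  k=1: S(1,-1) = 20.7229; S(1,+0) = 24.7300; S(1,+1) = 29.5119
  k=2: S(2,-2) = 17.3651; S(2,-1) = 20.7229; S(2,+0) = 24.7300; S(2,+1) = 29.5119; S(2,+2) = 35.2185
  k=3: S(3,-3) = 14.5514; S(3,-2) = 17.3651; S(3,-1) = 20.7229; S(3,+0) = 24.7300; S(3,+1) = 29.5119; S(3,+2) = 35.2185; S(3,+3) = 42.0285
Terminal payoffs V(N, j) = max(S_T - K, 0):
  V(3,-3) = 0.000000; V(3,-2) = 0.000000; V(3,-1) = 0.000000; V(3,+0) = 3.070000; V(3,+1) = 7.851906; V(3,+2) = 13.558463; V(3,+3) = 20.368467
Backward induction: V(k, j) = exp(-r*dt) * [p_u * V(k+1, j+1) + p_m * V(k+1, j) + p_d * V(k+1, j-1)]
  V(2,-2) = exp(-r*dt) * [p_u*0.000000 + p_m*0.000000 + p_d*0.000000] = 0.000000
  V(2,-1) = exp(-r*dt) * [p_u*3.070000 + p_m*0.000000 + p_d*0.000000] = 0.510025
  V(2,+0) = exp(-r*dt) * [p_u*7.851906 + p_m*3.070000 + p_d*0.000000] = 3.340232
  V(2,+1) = exp(-r*dt) * [p_u*13.558463 + p_m*7.851906 + p_d*3.070000] = 7.967118
  V(2,+2) = exp(-r*dt) * [p_u*20.368467 + p_m*13.558463 + p_d*7.851906] = 13.673675
  V(1,-1) = exp(-r*dt) * [p_u*3.340232 + p_m*0.510025 + p_d*0.000000] = 0.893127
  V(1,+0) = exp(-r*dt) * [p_u*7.967118 + p_m*3.340232 + p_d*0.510025] = 3.622941
  V(1,+1) = exp(-r*dt) * [p_u*13.673675 + p_m*7.967118 + p_d*3.340232] = 8.107362
  V(0,+0) = exp(-r*dt) * [p_u*8.107362 + p_m*3.622941 + p_d*0.893127] = 3.897086


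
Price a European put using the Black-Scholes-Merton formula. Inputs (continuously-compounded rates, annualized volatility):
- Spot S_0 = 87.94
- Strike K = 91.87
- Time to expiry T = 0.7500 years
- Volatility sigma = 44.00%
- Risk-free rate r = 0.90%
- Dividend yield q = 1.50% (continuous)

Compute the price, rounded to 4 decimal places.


d1 = (ln(S/K) + (r - q + 0.5*sigma^2) * T) / (sigma * sqrt(T)) = 0.06398151
d2 = d1 - sigma * sqrt(T) = -0.31706967
exp(-rT) = 0.99327273; exp(-qT) = 0.98881304
P = K * exp(-rT) * N(-d2) - S_0 * exp(-qT) * N(-d1)
N(-d1) = 0.47449248; N(-d2) = 0.62440463
P = 91.8700 * 0.99327273 * 0.62440463 - 87.9400 * 0.98881304 * 0.47449248 = 15.7181

Answer: Price = 15.7181


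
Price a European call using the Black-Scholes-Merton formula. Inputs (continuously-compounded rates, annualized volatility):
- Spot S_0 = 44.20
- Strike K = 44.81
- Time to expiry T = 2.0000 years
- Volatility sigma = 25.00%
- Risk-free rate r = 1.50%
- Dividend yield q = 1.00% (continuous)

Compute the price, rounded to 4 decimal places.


d1 = (ln(S/K) + (r - q + 0.5*sigma^2) * T) / (sigma * sqrt(T)) = 0.16629302
d2 = d1 - sigma * sqrt(T) = -0.18726037
exp(-rT) = 0.97044553; exp(-qT) = 0.98019867
C = S_0 * exp(-qT) * N(d1) - K * exp(-rT) * N(d2)
N(d1) = 0.56603682; N(d2) = 0.42572825
C = 44.2000 * 0.98019867 * 0.56603682 - 44.8100 * 0.97044553 * 0.42572825 = 6.0103

Answer: Price = 6.0103


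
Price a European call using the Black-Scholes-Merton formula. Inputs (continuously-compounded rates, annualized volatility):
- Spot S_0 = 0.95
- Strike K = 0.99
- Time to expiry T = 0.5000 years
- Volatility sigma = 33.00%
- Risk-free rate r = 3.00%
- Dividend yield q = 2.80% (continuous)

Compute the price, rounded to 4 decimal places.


Answer: Price = 0.0709

Derivation:
d1 = (ln(S/K) + (r - q + 0.5*sigma^2) * T) / (sigma * sqrt(T)) = -0.05578840
d2 = d1 - sigma * sqrt(T) = -0.28913364
exp(-rT) = 0.98511194; exp(-qT) = 0.98609754
C = S_0 * exp(-qT) * N(d1) - K * exp(-rT) * N(d2)
N(d1) = 0.47775519; N(d2) = 0.38623955
C = 0.9500 * 0.98609754 * 0.47775519 - 0.9900 * 0.98511194 * 0.38623955 = 0.0709


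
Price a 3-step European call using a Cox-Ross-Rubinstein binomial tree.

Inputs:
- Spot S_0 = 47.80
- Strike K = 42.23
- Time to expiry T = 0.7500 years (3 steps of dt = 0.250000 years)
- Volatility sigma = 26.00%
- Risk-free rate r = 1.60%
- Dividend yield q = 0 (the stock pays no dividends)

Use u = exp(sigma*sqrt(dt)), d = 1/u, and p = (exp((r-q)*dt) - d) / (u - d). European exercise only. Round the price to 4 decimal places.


dt = T/N = 0.250000
u = exp(sigma*sqrt(dt)) = 1.138828; d = 1/u = 0.878095
p = (exp((r-q)*dt) - d) / (u - d) = 0.482918
Discount per step: exp(-r*dt) = 0.996008
Stock lattice S(k, i) with i counting down-moves:
  k=0: S(0,0) = 47.8000
  k=1: S(1,0) = 54.4360; S(1,1) = 41.9730
  k=2: S(2,0) = 61.9933; S(2,1) = 47.8000; S(2,2) = 36.8563
  k=3: S(3,0) = 70.5997; S(3,1) = 54.4360; S(3,2) = 41.9730; S(3,3) = 32.3633
Terminal payoffs V(N, i) = max(S_T - K, 0):
  V(3,0) = 28.369682; V(3,1) = 12.205997; V(3,2) = 0.000000; V(3,3) = 0.000000
Backward induction: V(k, i) = exp(-r*dt) * [p * V(k+1, i) + (1-p) * V(k+1, i+1)].
  V(2,0) = exp(-r*dt) * [p*28.369682 + (1-p)*12.205997] = 19.931841
  V(2,1) = exp(-r*dt) * [p*12.205997 + (1-p)*0.000000] = 5.870962
  V(2,2) = exp(-r*dt) * [p*0.000000 + (1-p)*0.000000] = 0.000000
  V(1,0) = exp(-r*dt) * [p*19.931841 + (1-p)*5.870962] = 12.610667
  V(1,1) = exp(-r*dt) * [p*5.870962 + (1-p)*0.000000] = 2.823874
  V(0,0) = exp(-r*dt) * [p*12.610667 + (1-p)*2.823874] = 7.519950

Answer: Price = V(0,0) = 7.5200


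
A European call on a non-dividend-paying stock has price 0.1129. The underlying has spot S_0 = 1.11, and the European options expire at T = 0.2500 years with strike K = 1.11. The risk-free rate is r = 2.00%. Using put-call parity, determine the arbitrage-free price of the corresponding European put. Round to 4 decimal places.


Put-call parity: C - P = S_0 * exp(-qT) - K * exp(-rT).
S_0 * exp(-qT) = 1.1100 * 1.00000000 = 1.11000000
K * exp(-rT) = 1.1100 * 0.99501248 = 1.10446385
P = C - S*exp(-qT) + K*exp(-rT)
P = 0.1129 - 1.11000000 + 1.10446385 = 0.1074

Answer: Put price = 0.1074


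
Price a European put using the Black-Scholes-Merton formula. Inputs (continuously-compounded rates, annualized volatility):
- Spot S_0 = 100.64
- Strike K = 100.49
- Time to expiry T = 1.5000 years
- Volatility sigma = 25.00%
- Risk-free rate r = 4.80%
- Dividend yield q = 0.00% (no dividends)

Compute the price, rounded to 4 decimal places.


Answer: Price = 8.5819

Derivation:
d1 = (ln(S/K) + (r - q + 0.5*sigma^2) * T) / (sigma * sqrt(T)) = 0.39311558
d2 = d1 - sigma * sqrt(T) = 0.08692936
exp(-rT) = 0.93053090; exp(-qT) = 1.00000000
P = K * exp(-rT) * N(-d2) - S_0 * exp(-qT) * N(-d1)
N(-d1) = 0.34711706; N(-d2) = 0.46536383
P = 100.4900 * 0.93053090 * 0.46536383 - 100.6400 * 1.00000000 * 0.34711706 = 8.5819


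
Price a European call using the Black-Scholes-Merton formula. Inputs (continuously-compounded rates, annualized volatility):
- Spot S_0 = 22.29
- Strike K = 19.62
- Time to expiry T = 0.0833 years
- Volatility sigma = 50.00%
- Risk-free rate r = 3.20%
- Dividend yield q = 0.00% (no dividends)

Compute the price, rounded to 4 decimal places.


d1 = (ln(S/K) + (r - q + 0.5*sigma^2) * T) / (sigma * sqrt(T)) = 0.97476310
d2 = d1 - sigma * sqrt(T) = 0.83045441
exp(-rT) = 0.99733795; exp(-qT) = 1.00000000
C = S_0 * exp(-qT) * N(d1) - K * exp(-rT) * N(d2)
N(d1) = 0.83516111; N(d2) = 0.79685904
C = 22.2900 * 1.00000000 * 0.83516111 - 19.6200 * 0.99733795 * 0.79685904 = 3.0230

Answer: Price = 3.0230


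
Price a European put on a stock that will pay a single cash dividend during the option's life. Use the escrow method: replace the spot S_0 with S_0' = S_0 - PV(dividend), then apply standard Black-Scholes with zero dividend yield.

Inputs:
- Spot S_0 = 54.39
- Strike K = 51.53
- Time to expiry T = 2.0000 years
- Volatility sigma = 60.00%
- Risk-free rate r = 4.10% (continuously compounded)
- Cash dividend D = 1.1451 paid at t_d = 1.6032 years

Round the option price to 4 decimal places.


PV(D) = D * exp(-r * t_d) = 1.1451 * 0.93638253 = 1.07225164
S_0' = S_0 - PV(D) = 54.3900 - 1.07225164 = 53.31774836
d1 = (ln(S_0'/K) + (r + sigma^2/2)*T) / (sigma*sqrt(T)) = 0.56109525
d2 = d1 - sigma*sqrt(T) = -0.28743289
exp(-rT) = 0.92127196
N(-d1) = 0.28736630; N(-d2) = 0.61310956
P = K * exp(-rT) * N(-d2) - S_0' * N(-d1) = 51.5300 * 0.92127196 * 0.61310956 - 53.31774836 * 0.28736630 = 13.7845

Answer: Price = 13.7845


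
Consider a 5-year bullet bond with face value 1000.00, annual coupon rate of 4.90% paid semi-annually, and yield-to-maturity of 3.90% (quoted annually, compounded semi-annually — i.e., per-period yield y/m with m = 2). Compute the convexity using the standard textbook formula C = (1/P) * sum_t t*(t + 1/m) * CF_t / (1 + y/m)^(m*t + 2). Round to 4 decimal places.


Answer: Convexity = 23.0097

Derivation:
Coupon per period c = face * coupon_rate / m = 24.500000
Periods per year m = 2; per-period yield y/m = 0.019500
Number of cashflows N = 10
Cashflows (t years, CF_t, discount factor 1/(1+y/m)^(m*t), PV):
  t = 0.5000: CF_t = 24.500000, DF = 0.980873, PV = 24.031388
  t = 1.0000: CF_t = 24.500000, DF = 0.962112, PV = 23.571739
  t = 1.5000: CF_t = 24.500000, DF = 0.943709, PV = 23.120882
  t = 2.0000: CF_t = 24.500000, DF = 0.925659, PV = 22.678648
  t = 2.5000: CF_t = 24.500000, DF = 0.907954, PV = 22.244873
  t = 3.0000: CF_t = 24.500000, DF = 0.890588, PV = 21.819395
  t = 3.5000: CF_t = 24.500000, DF = 0.873553, PV = 21.402055
  t = 4.0000: CF_t = 24.500000, DF = 0.856845, PV = 20.992697
  t = 4.5000: CF_t = 24.500000, DF = 0.840456, PV = 20.591169
  t = 5.0000: CF_t = 1024.500000, DF = 0.824380, PV = 844.577800
Price P = sum_t PV_t = 1045.030647
Convexity numerator sum_t t*(t + 1/m) * CF_t / (1+y/m)^(m*t + 2):
  t = 0.5000: term = 11.560441
  t = 1.0000: term = 34.017972
  t = 1.5000: term = 66.734619
  t = 2.0000: term = 109.096975
  t = 2.5000: term = 160.515412
  t = 3.0000: term = 220.423322
  t = 3.5000: term = 288.276373
  t = 4.0000: term = 363.551791
  t = 4.5000: term = 445.747659
  t = 5.0000: term = 22345.902278
Convexity = (1/P) * sum = 24045.826842 / 1045.030647 = 23.009686


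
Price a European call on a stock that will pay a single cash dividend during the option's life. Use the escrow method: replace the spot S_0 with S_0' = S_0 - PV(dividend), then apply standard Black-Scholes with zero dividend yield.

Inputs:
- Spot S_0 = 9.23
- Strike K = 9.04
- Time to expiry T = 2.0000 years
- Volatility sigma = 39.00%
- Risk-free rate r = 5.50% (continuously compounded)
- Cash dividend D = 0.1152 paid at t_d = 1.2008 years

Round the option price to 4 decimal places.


Answer: Price = 2.4250

Derivation:
PV(D) = D * exp(-r * t_d) = 0.1152 * 0.93608968 = 0.10783753
S_0' = S_0 - PV(D) = 9.2300 - 0.10783753 = 9.12216247
d1 = (ln(S_0'/K) + (r + sigma^2/2)*T) / (sigma*sqrt(T)) = 0.49161638
d2 = d1 - sigma*sqrt(T) = -0.05992691
exp(-rT) = 0.89583414
N(d1) = 0.68850472; N(d2) = 0.47610692
C = S_0' * N(d1) - K * exp(-rT) * N(d2) = 9.12216247 * 0.68850472 - 9.0400 * 0.89583414 * 0.47610692 = 2.4250


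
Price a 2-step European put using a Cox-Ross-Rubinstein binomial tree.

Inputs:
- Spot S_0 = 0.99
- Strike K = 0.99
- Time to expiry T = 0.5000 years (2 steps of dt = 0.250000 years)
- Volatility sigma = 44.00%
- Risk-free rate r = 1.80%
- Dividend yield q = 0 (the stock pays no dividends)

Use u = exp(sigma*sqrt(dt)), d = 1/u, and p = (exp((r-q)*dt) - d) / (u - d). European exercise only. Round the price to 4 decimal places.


dt = T/N = 0.250000
u = exp(sigma*sqrt(dt)) = 1.246077; d = 1/u = 0.802519
p = (exp((r-q)*dt) - d) / (u - d) = 0.455389
Discount per step: exp(-r*dt) = 0.995510
Stock lattice S(k, i) with i counting down-moves:
  k=0: S(0,0) = 0.9900
  k=1: S(1,0) = 1.2336; S(1,1) = 0.7945
  k=2: S(2,0) = 1.5372; S(2,1) = 0.9900; S(2,2) = 0.6376
Terminal payoffs V(N, i) = max(K - S_T, 0):
  V(2,0) = 0.000000; V(2,1) = 0.000000; V(2,2) = 0.352404
Backward induction: V(k, i) = exp(-r*dt) * [p * V(k+1, i) + (1-p) * V(k+1, i+1)].
  V(1,0) = exp(-r*dt) * [p*0.000000 + (1-p)*0.000000] = 0.000000
  V(1,1) = exp(-r*dt) * [p*0.000000 + (1-p)*0.352404] = 0.191061
  V(0,0) = exp(-r*dt) * [p*0.000000 + (1-p)*0.191061] = 0.103587

Answer: Price = V(0,0) = 0.1036


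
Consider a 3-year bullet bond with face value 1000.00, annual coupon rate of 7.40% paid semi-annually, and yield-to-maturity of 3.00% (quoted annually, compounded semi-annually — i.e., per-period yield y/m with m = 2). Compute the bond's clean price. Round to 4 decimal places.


Answer: Price = 1125.3381

Derivation:
Coupon per period c = face * coupon_rate / m = 37.000000
Periods per year m = 2; per-period yield y/m = 0.015000
Number of cashflows N = 6
Cashflows (t years, CF_t, discount factor 1/(1+y/m)^(m*t), PV):
  t = 0.5000: CF_t = 37.000000, DF = 0.985222, PV = 36.453202
  t = 1.0000: CF_t = 37.000000, DF = 0.970662, PV = 35.914485
  t = 1.5000: CF_t = 37.000000, DF = 0.956317, PV = 35.383729
  t = 2.0000: CF_t = 37.000000, DF = 0.942184, PV = 34.860817
  t = 2.5000: CF_t = 37.000000, DF = 0.928260, PV = 34.345632
  t = 3.0000: CF_t = 1037.000000, DF = 0.914542, PV = 948.380254
Price P = sum_t PV_t = 1125.338118


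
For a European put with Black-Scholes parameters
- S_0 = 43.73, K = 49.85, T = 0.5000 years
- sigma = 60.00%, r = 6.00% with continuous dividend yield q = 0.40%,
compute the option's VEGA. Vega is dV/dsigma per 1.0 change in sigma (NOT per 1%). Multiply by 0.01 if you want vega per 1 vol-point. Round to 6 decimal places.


Answer: Vega = 12.305594

Derivation:
d1 = -0.0306038902; d2 = -0.4548679589
phi(d1) = 0.3987554998; exp(-qT) = 0.9980019987; exp(-rT) = 0.9704455335
Vega = S * exp(-qT) * phi(d1) * sqrt(T) = 43.7300 * 0.9980019987 * 0.3987554998 * 0.7071067812 = 12.305594


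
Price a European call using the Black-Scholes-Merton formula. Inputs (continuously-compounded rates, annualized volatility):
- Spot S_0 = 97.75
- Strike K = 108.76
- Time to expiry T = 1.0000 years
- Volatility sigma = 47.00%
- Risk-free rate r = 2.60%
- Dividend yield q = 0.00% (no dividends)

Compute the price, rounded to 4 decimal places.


d1 = (ln(S/K) + (r - q + 0.5*sigma^2) * T) / (sigma * sqrt(T)) = 0.06323315
d2 = d1 - sigma * sqrt(T) = -0.40676685
exp(-rT) = 0.97433509; exp(-qT) = 1.00000000
C = S_0 * exp(-qT) * N(d1) - K * exp(-rT) * N(d2)
N(d1) = 0.52520957; N(d2) = 0.34208962
C = 97.7500 * 1.00000000 * 0.52520957 - 108.7600 * 0.97433509 * 0.34208962 = 15.0884

Answer: Price = 15.0884


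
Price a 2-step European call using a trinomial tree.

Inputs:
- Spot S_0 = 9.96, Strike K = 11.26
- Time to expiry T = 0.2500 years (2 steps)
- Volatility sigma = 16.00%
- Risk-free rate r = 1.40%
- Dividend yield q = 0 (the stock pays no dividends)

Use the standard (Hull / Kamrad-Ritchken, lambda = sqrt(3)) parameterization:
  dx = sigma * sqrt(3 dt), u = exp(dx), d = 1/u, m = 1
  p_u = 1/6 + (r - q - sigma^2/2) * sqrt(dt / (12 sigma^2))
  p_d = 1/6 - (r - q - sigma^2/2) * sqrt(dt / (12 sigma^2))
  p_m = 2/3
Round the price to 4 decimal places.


dt = T/N = 0.125000; dx = sigma*sqrt(3*dt) = 0.097980
u = exp(dx) = 1.102940; d = 1/u = 0.906667
p_u = 0.167432, p_m = 0.666667, p_d = 0.165901
Discount per step: exp(-r*dt) = 0.998252
Stock lattice S(k, j) with j the centered position index:
  k=0: S(0,+0) = 9.9600
  k=1: S(1,-1) = 9.0304; S(1,+0) = 9.9600; S(1,+1) = 10.9853
  k=2: S(2,-2) = 8.1876; S(2,-1) = 9.0304; S(2,+0) = 9.9600; S(2,+1) = 10.9853; S(2,+2) = 12.1161
Terminal payoffs V(N, j) = max(S_T - K, 0):
  V(2,-2) = 0.000000; V(2,-1) = 0.000000; V(2,+0) = 0.000000; V(2,+1) = 0.000000; V(2,+2) = 0.856113
Backward induction: V(k, j) = exp(-r*dt) * [p_u * V(k+1, j+1) + p_m * V(k+1, j) + p_d * V(k+1, j-1)]
  V(1,-1) = exp(-r*dt) * [p_u*0.000000 + p_m*0.000000 + p_d*0.000000] = 0.000000
  V(1,+0) = exp(-r*dt) * [p_u*0.000000 + p_m*0.000000 + p_d*0.000000] = 0.000000
  V(1,+1) = exp(-r*dt) * [p_u*0.856113 + p_m*0.000000 + p_d*0.000000] = 0.143090
  V(0,+0) = exp(-r*dt) * [p_u*0.143090 + p_m*0.000000 + p_d*0.000000] = 0.023916

Answer: Price = V(0,0) = 0.0239


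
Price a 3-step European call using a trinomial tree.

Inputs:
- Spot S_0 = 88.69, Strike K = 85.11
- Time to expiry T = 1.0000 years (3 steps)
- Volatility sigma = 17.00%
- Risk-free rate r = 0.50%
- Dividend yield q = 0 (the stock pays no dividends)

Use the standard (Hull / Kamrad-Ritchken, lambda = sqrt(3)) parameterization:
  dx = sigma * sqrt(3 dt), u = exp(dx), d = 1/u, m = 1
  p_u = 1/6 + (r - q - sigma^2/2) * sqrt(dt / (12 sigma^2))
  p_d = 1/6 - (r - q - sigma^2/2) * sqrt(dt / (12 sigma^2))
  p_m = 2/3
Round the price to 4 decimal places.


dt = T/N = 0.333333; dx = sigma*sqrt(3*dt) = 0.170000
u = exp(dx) = 1.185305; d = 1/u = 0.843665
p_u = 0.157402, p_m = 0.666667, p_d = 0.175931
Discount per step: exp(-r*dt) = 0.998335
Stock lattice S(k, j) with j the centered position index:
  k=0: S(0,+0) = 88.6900
  k=1: S(1,-1) = 74.8246; S(1,+0) = 88.6900; S(1,+1) = 105.1247
  k=2: S(2,-2) = 63.1269; S(2,-1) = 74.8246; S(2,+0) = 88.6900; S(2,+1) = 105.1247; S(2,+2) = 124.6048
  k=3: S(3,-3) = 53.2580; S(3,-2) = 63.1269; S(3,-1) = 74.8246; S(3,+0) = 88.6900; S(3,+1) = 105.1247; S(3,+2) = 124.6048; S(3,+3) = 147.6947
Terminal payoffs V(N, j) = max(S_T - K, 0):
  V(3,-3) = 0.000000; V(3,-2) = 0.000000; V(3,-1) = 0.000000; V(3,+0) = 3.580000; V(3,+1) = 20.014687; V(3,+2) = 39.494802; V(3,+3) = 62.584676
Backward induction: V(k, j) = exp(-r*dt) * [p_u * V(k+1, j+1) + p_m * V(k+1, j) + p_d * V(k+1, j-1)]
  V(2,-2) = exp(-r*dt) * [p_u*0.000000 + p_m*0.000000 + p_d*0.000000] = 0.000000
  V(2,-1) = exp(-r*dt) * [p_u*3.580000 + p_m*0.000000 + p_d*0.000000] = 0.562561
  V(2,+0) = exp(-r*dt) * [p_u*20.014687 + p_m*3.580000 + p_d*0.000000] = 5.527797
  V(2,+1) = exp(-r*dt) * [p_u*39.494802 + p_m*20.014687 + p_d*3.580000] = 20.155897
  V(2,+2) = exp(-r*dt) * [p_u*62.584676 + p_m*39.494802 + p_d*20.014687] = 39.635915
  V(1,-1) = exp(-r*dt) * [p_u*5.527797 + p_m*0.562561 + p_d*0.000000] = 1.243053
  V(1,+0) = exp(-r*dt) * [p_u*20.155897 + p_m*5.527797 + p_d*0.562561] = 6.945163
  V(1,+1) = exp(-r*dt) * [p_u*39.635915 + p_m*20.155897 + p_d*5.527797] = 20.614163
  V(0,+0) = exp(-r*dt) * [p_u*20.614163 + p_m*6.945163 + p_d*1.243053] = 8.080032

Answer: Price = V(0,0) = 8.0800


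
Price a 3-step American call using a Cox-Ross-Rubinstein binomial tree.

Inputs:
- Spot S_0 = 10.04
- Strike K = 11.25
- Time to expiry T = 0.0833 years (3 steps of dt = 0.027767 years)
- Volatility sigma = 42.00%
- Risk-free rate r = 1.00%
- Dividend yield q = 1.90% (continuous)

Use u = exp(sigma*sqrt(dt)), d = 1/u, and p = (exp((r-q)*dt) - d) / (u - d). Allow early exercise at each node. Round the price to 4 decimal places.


dt = T/N = 0.027767
u = exp(sigma*sqrt(dt)) = 1.072493; d = 1/u = 0.932407
p = (exp((r-q)*dt) - d) / (u - d) = 0.480727
Discount per step: exp(-r*dt) = 0.999722
Stock lattice S(k, i) with i counting down-moves:
  k=0: S(0,0) = 10.0400
  k=1: S(1,0) = 10.7678; S(1,1) = 9.3614
  k=2: S(2,0) = 11.5484; S(2,1) = 10.0400; S(2,2) = 8.7286
  k=3: S(3,0) = 12.3856; S(3,1) = 10.7678; S(3,2) = 9.3614; S(3,3) = 8.1386
Terminal payoffs V(N, i) = max(S_T - K, 0):
  V(3,0) = 1.135607; V(3,1) = 0.000000; V(3,2) = 0.000000; V(3,3) = 0.000000
Backward induction: V(k, i) = exp(-r*dt) * [p * V(k+1, i) + (1-p) * V(k+1, i+1)]; then take max(V_cont, immediate exercise) for American.
  V(2,0) = exp(-r*dt) * [p*1.135607 + (1-p)*0.000000] = 0.545766; exercise = 0.298426; V(2,0) = max -> 0.545766
  V(2,1) = exp(-r*dt) * [p*0.000000 + (1-p)*0.000000] = 0.000000; exercise = 0.000000; V(2,1) = max -> 0.000000
  V(2,2) = exp(-r*dt) * [p*0.000000 + (1-p)*0.000000] = 0.000000; exercise = 0.000000; V(2,2) = max -> 0.000000
  V(1,0) = exp(-r*dt) * [p*0.545766 + (1-p)*0.000000] = 0.262291; exercise = 0.000000; V(1,0) = max -> 0.262291
  V(1,1) = exp(-r*dt) * [p*0.000000 + (1-p)*0.000000] = 0.000000; exercise = 0.000000; V(1,1) = max -> 0.000000
  V(0,0) = exp(-r*dt) * [p*0.262291 + (1-p)*0.000000] = 0.126056; exercise = 0.000000; V(0,0) = max -> 0.126056

Answer: Price = V(0,0) = 0.1261


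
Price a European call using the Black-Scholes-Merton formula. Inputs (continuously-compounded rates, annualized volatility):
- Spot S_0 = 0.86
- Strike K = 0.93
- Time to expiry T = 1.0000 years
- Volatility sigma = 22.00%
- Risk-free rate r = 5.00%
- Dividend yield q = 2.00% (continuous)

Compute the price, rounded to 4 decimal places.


d1 = (ln(S/K) + (r - q + 0.5*sigma^2) * T) / (sigma * sqrt(T)) = -0.10932817
d2 = d1 - sigma * sqrt(T) = -0.32932817
exp(-rT) = 0.95122942; exp(-qT) = 0.98019867
C = S_0 * exp(-qT) * N(d1) - K * exp(-rT) * N(d2)
N(d1) = 0.45647110; N(d2) = 0.37095383
C = 0.8600 * 0.98019867 * 0.45647110 - 0.9300 * 0.95122942 * 0.37095383 = 0.0566

Answer: Price = 0.0566


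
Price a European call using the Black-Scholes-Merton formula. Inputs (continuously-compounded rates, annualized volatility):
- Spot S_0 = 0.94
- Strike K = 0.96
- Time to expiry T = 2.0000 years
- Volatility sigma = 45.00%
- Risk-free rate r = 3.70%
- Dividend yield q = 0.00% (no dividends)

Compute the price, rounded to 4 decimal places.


Answer: Price = 0.2536

Derivation:
d1 = (ln(S/K) + (r - q + 0.5*sigma^2) * T) / (sigma * sqrt(T)) = 0.40139559
d2 = d1 - sigma * sqrt(T) = -0.23500051
exp(-rT) = 0.92867169; exp(-qT) = 1.00000000
C = S_0 * exp(-qT) * N(d1) - K * exp(-rT) * N(d2)
N(d1) = 0.65593555; N(d2) = 0.40710417
C = 0.9400 * 1.00000000 * 0.65593555 - 0.9600 * 0.92867169 * 0.40710417 = 0.2536


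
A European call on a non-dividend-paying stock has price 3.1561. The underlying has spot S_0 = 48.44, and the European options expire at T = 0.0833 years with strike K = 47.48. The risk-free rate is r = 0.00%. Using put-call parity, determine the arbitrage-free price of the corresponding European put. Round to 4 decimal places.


Answer: Put price = 2.1961

Derivation:
Put-call parity: C - P = S_0 * exp(-qT) - K * exp(-rT).
S_0 * exp(-qT) = 48.4400 * 1.00000000 = 48.44000000
K * exp(-rT) = 47.4800 * 1.00000000 = 47.48000000
P = C - S*exp(-qT) + K*exp(-rT)
P = 3.1561 - 48.44000000 + 47.48000000 = 2.1961


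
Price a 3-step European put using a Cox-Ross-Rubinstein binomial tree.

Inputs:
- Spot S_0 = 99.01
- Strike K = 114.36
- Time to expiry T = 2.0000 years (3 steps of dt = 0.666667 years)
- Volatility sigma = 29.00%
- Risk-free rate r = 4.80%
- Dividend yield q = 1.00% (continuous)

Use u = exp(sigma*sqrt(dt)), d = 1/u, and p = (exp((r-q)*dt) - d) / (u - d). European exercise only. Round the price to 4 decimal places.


Answer: Price = V(0,0) = 20.1671

Derivation:
dt = T/N = 0.666667
u = exp(sigma*sqrt(dt)) = 1.267167; d = 1/u = 0.789162
p = (exp((r-q)*dt) - d) / (u - d) = 0.494754
Discount per step: exp(-r*dt) = 0.968507
Stock lattice S(k, i) with i counting down-moves:
  k=0: S(0,0) = 99.0100
  k=1: S(1,0) = 125.4622; S(1,1) = 78.1349
  k=2: S(2,0) = 158.9817; S(2,1) = 99.0100; S(2,2) = 61.6611
  k=3: S(3,0) = 201.4564; S(3,1) = 125.4622; S(3,2) = 78.1349; S(3,3) = 48.6606
Terminal payoffs V(N, i) = max(K - S_T, 0):
  V(3,0) = 0.000000; V(3,1) = 0.000000; V(3,2) = 36.225098; V(3,3) = 65.699441
Backward induction: V(k, i) = exp(-r*dt) * [p * V(k+1, i) + (1-p) * V(k+1, i+1)].
  V(2,0) = exp(-r*dt) * [p*0.000000 + (1-p)*0.000000] = 0.000000
  V(2,1) = exp(-r*dt) * [p*0.000000 + (1-p)*36.225098] = 17.726174
  V(2,2) = exp(-r*dt) * [p*36.225098 + (1-p)*65.699441] = 49.507045
  V(1,0) = exp(-r*dt) * [p*0.000000 + (1-p)*17.726174] = 8.674021
  V(1,1) = exp(-r*dt) * [p*17.726174 + (1-p)*49.507045] = 32.719379
  V(0,0) = exp(-r*dt) * [p*8.674021 + (1-p)*32.719379] = 20.167059


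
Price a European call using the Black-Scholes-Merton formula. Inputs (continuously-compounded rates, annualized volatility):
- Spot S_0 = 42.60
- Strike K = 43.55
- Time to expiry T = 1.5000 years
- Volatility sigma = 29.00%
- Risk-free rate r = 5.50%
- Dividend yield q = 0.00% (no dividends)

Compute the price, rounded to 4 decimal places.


d1 = (ln(S/K) + (r - q + 0.5*sigma^2) * T) / (sigma * sqrt(T)) = 0.34776997
d2 = d1 - sigma * sqrt(T) = -0.00740605
exp(-rT) = 0.92081144; exp(-qT) = 1.00000000
C = S_0 * exp(-qT) * N(d1) - K * exp(-rT) * N(d2)
N(d1) = 0.63599353; N(d2) = 0.49704544
C = 42.6000 * 1.00000000 * 0.63599353 - 43.5500 * 0.92081144 * 0.49704544 = 7.1611

Answer: Price = 7.1611


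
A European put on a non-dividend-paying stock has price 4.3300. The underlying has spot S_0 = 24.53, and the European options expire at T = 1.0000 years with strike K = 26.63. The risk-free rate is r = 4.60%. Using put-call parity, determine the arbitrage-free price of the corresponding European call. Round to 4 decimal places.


Answer: Call price = 3.4272

Derivation:
Put-call parity: C - P = S_0 * exp(-qT) - K * exp(-rT).
S_0 * exp(-qT) = 24.5300 * 1.00000000 = 24.53000000
K * exp(-rT) = 26.6300 * 0.95504196 = 25.43276745
C = P + S*exp(-qT) - K*exp(-rT)
C = 4.3300 + 24.53000000 - 25.43276745 = 3.4272


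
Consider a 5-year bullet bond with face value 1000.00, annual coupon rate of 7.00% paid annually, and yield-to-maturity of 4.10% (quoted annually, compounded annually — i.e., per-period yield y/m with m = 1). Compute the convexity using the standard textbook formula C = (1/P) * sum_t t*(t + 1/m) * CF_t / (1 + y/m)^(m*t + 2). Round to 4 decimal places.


Answer: Convexity = 23.4764

Derivation:
Coupon per period c = face * coupon_rate / m = 70.000000
Periods per year m = 1; per-period yield y/m = 0.041000
Number of cashflows N = 5
Cashflows (t years, CF_t, discount factor 1/(1+y/m)^(m*t), PV):
  t = 1.0000: CF_t = 70.000000, DF = 0.960615, PV = 67.243036
  t = 2.0000: CF_t = 70.000000, DF = 0.922781, PV = 64.594655
  t = 3.0000: CF_t = 70.000000, DF = 0.886437, PV = 62.050581
  t = 4.0000: CF_t = 70.000000, DF = 0.851524, PV = 59.606706
  t = 5.0000: CF_t = 1070.000000, DF = 0.817987, PV = 875.245991
Price P = sum_t PV_t = 1128.740968
Convexity numerator sum_t t*(t + 1/m) * CF_t / (1+y/m)^(m*t + 2):
  t = 1.0000: term = 124.101162
  t = 2.0000: term = 357.640236
  t = 3.0000: term = 687.109002
  t = 4.0000: term = 1100.078454
  t = 5.0000: term = 24229.805382
Convexity = (1/P) * sum = 26498.734236 / 1128.740968 = 23.476364
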